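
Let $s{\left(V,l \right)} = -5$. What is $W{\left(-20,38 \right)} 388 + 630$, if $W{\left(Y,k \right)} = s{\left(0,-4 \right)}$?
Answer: $-1310$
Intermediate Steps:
$W{\left(Y,k \right)} = -5$
$W{\left(-20,38 \right)} 388 + 630 = \left(-5\right) 388 + 630 = -1940 + 630 = -1310$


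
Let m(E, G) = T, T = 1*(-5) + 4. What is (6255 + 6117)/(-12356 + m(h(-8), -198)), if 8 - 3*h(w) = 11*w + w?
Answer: -4124/4119 ≈ -1.0012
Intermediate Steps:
h(w) = 8/3 - 4*w (h(w) = 8/3 - (11*w + w)/3 = 8/3 - 4*w)
T = -1 (T = -5 + 4 = -1)
m(E, G) = -1
(6255 + 6117)/(-12356 + m(h(-8), -198)) = (6255 + 6117)/(-12356 - 1) = 12372/(-12357) = 12372*(-1/12357) = -4124/4119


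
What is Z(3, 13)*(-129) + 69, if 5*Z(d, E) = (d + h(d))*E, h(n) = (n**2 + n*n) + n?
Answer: -39903/5 ≈ -7980.6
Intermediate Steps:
h(n) = n + 2*n**2 (h(n) = (n**2 + n**2) + n = 2*n**2 + n = n + 2*n**2)
Z(d, E) = E*(d + d*(1 + 2*d))/5 (Z(d, E) = ((d + d*(1 + 2*d))*E)/5 = (E*(d + d*(1 + 2*d)))/5 = E*(d + d*(1 + 2*d))/5)
Z(3, 13)*(-129) + 69 = ((2/5)*13*3*(1 + 3))*(-129) + 69 = ((2/5)*13*3*4)*(-129) + 69 = (312/5)*(-129) + 69 = -40248/5 + 69 = -39903/5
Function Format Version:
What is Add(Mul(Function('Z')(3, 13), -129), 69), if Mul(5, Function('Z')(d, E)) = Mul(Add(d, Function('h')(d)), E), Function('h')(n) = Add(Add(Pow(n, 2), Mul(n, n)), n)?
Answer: Rational(-39903, 5) ≈ -7980.6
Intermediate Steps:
Function('h')(n) = Add(n, Mul(2, Pow(n, 2))) (Function('h')(n) = Add(Add(Pow(n, 2), Pow(n, 2)), n) = Add(Mul(2, Pow(n, 2)), n) = Add(n, Mul(2, Pow(n, 2))))
Function('Z')(d, E) = Mul(Rational(1, 5), E, Add(d, Mul(d, Add(1, Mul(2, d))))) (Function('Z')(d, E) = Mul(Rational(1, 5), Mul(Add(d, Mul(d, Add(1, Mul(2, d)))), E)) = Mul(Rational(1, 5), Mul(E, Add(d, Mul(d, Add(1, Mul(2, d)))))) = Mul(Rational(1, 5), E, Add(d, Mul(d, Add(1, Mul(2, d))))))
Add(Mul(Function('Z')(3, 13), -129), 69) = Add(Mul(Mul(Rational(2, 5), 13, 3, Add(1, 3)), -129), 69) = Add(Mul(Mul(Rational(2, 5), 13, 3, 4), -129), 69) = Add(Mul(Rational(312, 5), -129), 69) = Add(Rational(-40248, 5), 69) = Rational(-39903, 5)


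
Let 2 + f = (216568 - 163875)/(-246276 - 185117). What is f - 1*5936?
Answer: -2561664327/431393 ≈ -5938.1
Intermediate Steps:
f = -915479/431393 (f = -2 + (216568 - 163875)/(-246276 - 185117) = -2 + 52693/(-431393) = -2 + 52693*(-1/431393) = -2 - 52693/431393 = -915479/431393 ≈ -2.1221)
f - 1*5936 = -915479/431393 - 1*5936 = -915479/431393 - 5936 = -2561664327/431393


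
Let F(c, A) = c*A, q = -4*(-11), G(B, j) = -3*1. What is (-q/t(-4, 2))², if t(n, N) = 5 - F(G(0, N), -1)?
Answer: 484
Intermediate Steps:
G(B, j) = -3
q = 44
F(c, A) = A*c
t(n, N) = 2 (t(n, N) = 5 - (-1)*(-3) = 5 - 1*3 = 5 - 3 = 2)
(-q/t(-4, 2))² = (-44/2)² = (-1*22)² = (-22)² = 484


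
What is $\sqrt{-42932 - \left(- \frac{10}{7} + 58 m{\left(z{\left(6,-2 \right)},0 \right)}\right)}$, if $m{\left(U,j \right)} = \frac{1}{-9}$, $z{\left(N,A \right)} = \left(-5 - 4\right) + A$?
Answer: $\frac{2 i \sqrt{4732385}}{21} \approx 207.18 i$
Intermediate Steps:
$z{\left(N,A \right)} = -9 + A$
$m{\left(U,j \right)} = - \frac{1}{9}$
$\sqrt{-42932 - \left(- \frac{10}{7} + 58 m{\left(z{\left(6,-2 \right)},0 \right)}\right)} = \sqrt{-42932 - \left(- \frac{58}{9} + \frac{60}{-42}\right)} = \sqrt{-42932 + \left(\frac{58}{9} - - \frac{10}{7}\right)} = \sqrt{-42932 + \left(\frac{58}{9} + \frac{10}{7}\right)} = \sqrt{-42932 + \frac{496}{63}} = \sqrt{- \frac{2704220}{63}} = \frac{2 i \sqrt{4732385}}{21}$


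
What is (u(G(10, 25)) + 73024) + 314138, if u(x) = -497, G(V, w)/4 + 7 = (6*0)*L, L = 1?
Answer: 386665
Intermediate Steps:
G(V, w) = -28 (G(V, w) = -28 + 4*((6*0)*1) = -28 + 4*(0*1) = -28 + 4*0 = -28 + 0 = -28)
(u(G(10, 25)) + 73024) + 314138 = (-497 + 73024) + 314138 = 72527 + 314138 = 386665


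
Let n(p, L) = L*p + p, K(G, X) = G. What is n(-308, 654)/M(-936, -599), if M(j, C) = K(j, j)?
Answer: 50435/234 ≈ 215.53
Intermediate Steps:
n(p, L) = p + L*p
M(j, C) = j
n(-308, 654)/M(-936, -599) = -308*(1 + 654)/(-936) = -308*655*(-1/936) = -201740*(-1/936) = 50435/234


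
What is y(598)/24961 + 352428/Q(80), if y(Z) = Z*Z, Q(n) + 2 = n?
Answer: 1470808070/324493 ≈ 4532.6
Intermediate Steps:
Q(n) = -2 + n
y(Z) = Z**2
y(598)/24961 + 352428/Q(80) = 598**2/24961 + 352428/(-2 + 80) = 357604*(1/24961) + 352428/78 = 357604/24961 + 352428*(1/78) = 357604/24961 + 58738/13 = 1470808070/324493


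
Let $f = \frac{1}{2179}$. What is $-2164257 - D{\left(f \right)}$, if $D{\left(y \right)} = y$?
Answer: $- \frac{4715916004}{2179} \approx -2.1643 \cdot 10^{6}$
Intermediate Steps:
$f = \frac{1}{2179} \approx 0.00045893$
$-2164257 - D{\left(f \right)} = -2164257 - \frac{1}{2179} = - \frac{4715916004}{2179}$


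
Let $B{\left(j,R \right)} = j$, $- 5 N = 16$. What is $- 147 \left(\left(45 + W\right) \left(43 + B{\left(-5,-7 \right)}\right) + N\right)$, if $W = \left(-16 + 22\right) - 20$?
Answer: $- \frac{863478}{5} \approx -1.727 \cdot 10^{5}$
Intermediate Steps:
$N = - \frac{16}{5}$ ($N = \left(- \frac{1}{5}\right) 16 = - \frac{16}{5} \approx -3.2$)
$W = -14$ ($W = 6 - 20 = -14$)
$- 147 \left(\left(45 + W\right) \left(43 + B{\left(-5,-7 \right)}\right) + N\right) = - 147 \left(\left(45 - 14\right) \left(43 - 5\right) - \frac{16}{5}\right) = - 147 \left(31 \cdot 38 - \frac{16}{5}\right) = - 147 \left(1178 - \frac{16}{5}\right) = \left(-147\right) \frac{5874}{5} = - \frac{863478}{5}$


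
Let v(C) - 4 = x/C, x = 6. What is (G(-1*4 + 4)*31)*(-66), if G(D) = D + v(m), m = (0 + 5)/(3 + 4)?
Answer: -126852/5 ≈ -25370.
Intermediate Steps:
m = 5/7 ≈ 0.71429
v(C) = 4 + 6/C
G(D) = 62/5 + D (G(D) = D + (4 + 6/(5/7)) = D + (4 + 6*(7/5)) = D + (4 + 42/5) = D + 62/5 = 62/5 + D)
(G(-1*4 + 4)*31)*(-66) = ((62/5 + (-1*4 + 4))*31)*(-66) = ((62/5 + (-4 + 4))*31)*(-66) = ((62/5 + 0)*31)*(-66) = ((62/5)*31)*(-66) = (1922/5)*(-66) = -126852/5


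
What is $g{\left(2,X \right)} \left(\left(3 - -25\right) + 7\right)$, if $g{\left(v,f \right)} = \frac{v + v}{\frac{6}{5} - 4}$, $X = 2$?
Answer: $-50$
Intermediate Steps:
$g{\left(v,f \right)} = - \frac{5 v}{7}$ ($g{\left(v,f \right)} = \frac{2 v}{6 \cdot \frac{1}{5} - 4} = \frac{2 v}{\frac{6}{5} - 4} = \frac{2 v}{- \frac{14}{5}} = 2 v \left(- \frac{5}{14}\right) = - \frac{5 v}{7}$)
$g{\left(2,X \right)} \left(\left(3 - -25\right) + 7\right) = \left(- \frac{5}{7}\right) 2 \left(\left(3 - -25\right) + 7\right) = - \frac{10 \left(\left(3 + 25\right) + 7\right)}{7} = - \frac{10 \left(28 + 7\right)}{7} = \left(- \frac{10}{7}\right) 35 = -50$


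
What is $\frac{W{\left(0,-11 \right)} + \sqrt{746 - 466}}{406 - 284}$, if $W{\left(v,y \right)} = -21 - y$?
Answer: $- \frac{5}{61} + \frac{\sqrt{70}}{61} \approx 0.05519$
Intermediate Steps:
$\frac{W{\left(0,-11 \right)} + \sqrt{746 - 466}}{406 - 284} = \frac{\left(-21 - -11\right) + \sqrt{746 - 466}}{406 - 284} = \frac{\left(-21 + 11\right) + \sqrt{280}}{122} = \left(-10 + 2 \sqrt{70}\right) \frac{1}{122} = - \frac{5}{61} + \frac{\sqrt{70}}{61}$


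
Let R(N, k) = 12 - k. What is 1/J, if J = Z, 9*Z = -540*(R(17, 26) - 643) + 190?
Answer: 9/354970 ≈ 2.5354e-5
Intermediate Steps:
Z = 354970/9 (Z = (-540*((12 - 1*26) - 643) + 190)/9 = (-540*((12 - 26) - 643) + 190)/9 = (-540*(-14 - 643) + 190)/9 = (-540*(-657) + 190)/9 = (354780 + 190)/9 = (⅑)*354970 = 354970/9 ≈ 39441.)
J = 354970/9 ≈ 39441.
1/J = 1/(354970/9) = 9/354970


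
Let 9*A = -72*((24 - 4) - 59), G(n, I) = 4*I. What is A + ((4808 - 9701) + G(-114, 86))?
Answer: -4237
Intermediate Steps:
A = 312 (A = (-72*((24 - 4) - 59))/9 = (-72*(20 - 59))/9 = (-72*(-39))/9 = (1/9)*2808 = 312)
A + ((4808 - 9701) + G(-114, 86)) = 312 + ((4808 - 9701) + 4*86) = 312 + (-4893 + 344) = 312 - 4549 = -4237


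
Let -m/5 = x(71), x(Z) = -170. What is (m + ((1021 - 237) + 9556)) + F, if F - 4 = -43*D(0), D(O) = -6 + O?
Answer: 11452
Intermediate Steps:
m = 850 (m = -5*(-170) = 850)
F = 262 (F = 4 - 43*(-6 + 0) = 4 - 43*(-6) = 4 + 258 = 262)
(m + ((1021 - 237) + 9556)) + F = (850 + ((1021 - 237) + 9556)) + 262 = (850 + (784 + 9556)) + 262 = (850 + 10340) + 262 = 11190 + 262 = 11452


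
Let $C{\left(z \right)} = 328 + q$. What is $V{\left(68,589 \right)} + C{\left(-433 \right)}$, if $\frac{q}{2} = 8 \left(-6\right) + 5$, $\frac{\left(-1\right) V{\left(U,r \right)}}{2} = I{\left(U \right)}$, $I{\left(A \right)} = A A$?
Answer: $-9006$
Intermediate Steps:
$I{\left(A \right)} = A^{2}$
$V{\left(U,r \right)} = - 2 U^{2}$
$q = -86$ ($q = 2 \left(8 \left(-6\right) + 5\right) = 2 \left(-48 + 5\right) = 2 \left(-43\right) = -86$)
$C{\left(z \right)} = 242$ ($C{\left(z \right)} = 328 - 86 = 242$)
$V{\left(68,589 \right)} + C{\left(-433 \right)} = - 2 \cdot 68^{2} + 242 = \left(-2\right) 4624 + 242 = -9248 + 242 = -9006$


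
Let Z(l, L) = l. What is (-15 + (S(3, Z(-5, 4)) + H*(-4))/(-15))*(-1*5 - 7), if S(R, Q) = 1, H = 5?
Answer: 824/5 ≈ 164.80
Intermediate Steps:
(-15 + (S(3, Z(-5, 4)) + H*(-4))/(-15))*(-1*5 - 7) = (-15 + (1 + 5*(-4))/(-15))*(-1*5 - 7) = (-15 + (1 - 20)*(-1/15))*(-5 - 7) = (-15 - 19*(-1/15))*(-12) = (-15 + 19/15)*(-12) = -206/15*(-12) = 824/5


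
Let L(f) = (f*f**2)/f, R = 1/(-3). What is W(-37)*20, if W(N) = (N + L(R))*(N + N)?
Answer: 491360/9 ≈ 54596.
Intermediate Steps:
R = -1/3 ≈ -0.33333
L(f) = f**2 (L(f) = f**3/f = f**2)
W(N) = 2*N*(1/9 + N) (W(N) = (N + (-1/3)**2)*(N + N) = (N + 1/9)*(2*N) = (1/9 + N)*(2*N) = 2*N*(1/9 + N))
W(-37)*20 = ((2/9)*(-37)*(1 + 9*(-37)))*20 = ((2/9)*(-37)*(1 - 333))*20 = ((2/9)*(-37)*(-332))*20 = (24568/9)*20 = 491360/9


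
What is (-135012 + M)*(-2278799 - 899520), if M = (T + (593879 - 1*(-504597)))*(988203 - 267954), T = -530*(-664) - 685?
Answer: -3318650565631211613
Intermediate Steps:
T = 351235 (T = 351920 - 685 = 351235)
M = 1044152898039 (M = (351235 + (593879 - 1*(-504597)))*(988203 - 267954) = (351235 + (593879 + 504597))*720249 = (351235 + 1098476)*720249 = 1449711*720249 = 1044152898039)
(-135012 + M)*(-2278799 - 899520) = (-135012 + 1044152898039)*(-2278799 - 899520) = 1044152763027*(-3178319) = -3318650565631211613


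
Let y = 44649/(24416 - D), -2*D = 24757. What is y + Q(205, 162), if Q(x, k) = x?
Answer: 15175043/73589 ≈ 206.21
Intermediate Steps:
D = -24757/2 (D = -1/2*24757 = -24757/2 ≈ -12379.)
y = 89298/73589 (y = 44649/(24416 - 1*(-24757/2)) = 44649/(24416 + 24757/2) = 44649/(73589/2) = 44649*(2/73589) = 89298/73589 ≈ 1.2135)
y + Q(205, 162) = 89298/73589 + 205 = 15175043/73589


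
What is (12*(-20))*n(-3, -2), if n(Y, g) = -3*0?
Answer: 0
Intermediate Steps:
n(Y, g) = 0
(12*(-20))*n(-3, -2) = (12*(-20))*0 = -240*0 = 0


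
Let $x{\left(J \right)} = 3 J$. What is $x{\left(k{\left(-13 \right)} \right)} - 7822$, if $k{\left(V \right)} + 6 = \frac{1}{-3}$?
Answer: $-7841$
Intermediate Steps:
$k{\left(V \right)} = - \frac{19}{3}$ ($k{\left(V \right)} = -6 + \frac{1}{-3} = -6 - \frac{1}{3} = - \frac{19}{3}$)
$x{\left(k{\left(-13 \right)} \right)} - 7822 = 3 \left(- \frac{19}{3}\right) - 7822 = -19 - 7822 = -7841$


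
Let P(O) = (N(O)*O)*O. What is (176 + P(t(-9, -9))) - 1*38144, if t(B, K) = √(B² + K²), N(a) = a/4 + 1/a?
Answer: -37968 + 747*√2/2 ≈ -37440.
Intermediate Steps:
N(a) = 1/a + a/4 (N(a) = a*(¼) + 1/a = a/4 + 1/a = 1/a + a/4)
P(O) = O²*(1/O + O/4) (P(O) = ((1/O + O/4)*O)*O = (O*(1/O + O/4))*O = O²*(1/O + O/4))
(176 + P(t(-9, -9))) - 1*38144 = (176 + (√((-9)² + (-9)²) + (√((-9)² + (-9)²))³/4)) - 1*38144 = (176 + (√(81 + 81) + (√(81 + 81))³/4)) - 38144 = (176 + (√162 + (√162)³/4)) - 38144 = (176 + (9*√2 + (9*√2)³/4)) - 38144 = (176 + (9*√2 + (1458*√2)/4)) - 38144 = (176 + (9*√2 + 729*√2/2)) - 38144 = (176 + 747*√2/2) - 38144 = -37968 + 747*√2/2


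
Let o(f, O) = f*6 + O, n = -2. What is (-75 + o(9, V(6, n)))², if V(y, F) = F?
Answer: 529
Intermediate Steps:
o(f, O) = O + 6*f (o(f, O) = 6*f + O = O + 6*f)
(-75 + o(9, V(6, n)))² = (-75 + (-2 + 6*9))² = (-75 + (-2 + 54))² = (-75 + 52)² = (-23)² = 529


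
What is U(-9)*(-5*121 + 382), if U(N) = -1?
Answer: 223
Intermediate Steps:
U(-9)*(-5*121 + 382) = -(-5*121 + 382) = -(-605 + 382) = -1*(-223) = 223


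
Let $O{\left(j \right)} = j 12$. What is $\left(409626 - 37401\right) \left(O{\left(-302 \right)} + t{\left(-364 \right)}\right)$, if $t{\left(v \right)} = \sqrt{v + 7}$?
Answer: $-1348943400 + 372225 i \sqrt{357} \approx -1.3489 \cdot 10^{9} + 7.033 \cdot 10^{6} i$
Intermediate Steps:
$O{\left(j \right)} = 12 j$
$t{\left(v \right)} = \sqrt{7 + v}$
$\left(409626 - 37401\right) \left(O{\left(-302 \right)} + t{\left(-364 \right)}\right) = \left(409626 - 37401\right) \left(12 \left(-302\right) + \sqrt{7 - 364}\right) = 372225 \left(-3624 + \sqrt{-357}\right) = 372225 \left(-3624 + i \sqrt{357}\right) = -1348943400 + 372225 i \sqrt{357}$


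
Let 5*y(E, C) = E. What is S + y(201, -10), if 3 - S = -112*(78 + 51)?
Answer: 72456/5 ≈ 14491.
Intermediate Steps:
y(E, C) = E/5
S = 14451 (S = 3 - (-112)*(78 + 51) = 3 - (-112)*129 = 3 - 1*(-14448) = 3 + 14448 = 14451)
S + y(201, -10) = 14451 + (1/5)*201 = 14451 + 201/5 = 72456/5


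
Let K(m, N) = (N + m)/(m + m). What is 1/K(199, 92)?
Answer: 398/291 ≈ 1.3677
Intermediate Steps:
K(m, N) = (N + m)/(2*m) (K(m, N) = (N + m)/((2*m)) = (N + m)*(1/(2*m)) = (N + m)/(2*m))
1/K(199, 92) = 1/((½)*(92 + 199)/199) = 1/((½)*(1/199)*291) = 1/(291/398) = 398/291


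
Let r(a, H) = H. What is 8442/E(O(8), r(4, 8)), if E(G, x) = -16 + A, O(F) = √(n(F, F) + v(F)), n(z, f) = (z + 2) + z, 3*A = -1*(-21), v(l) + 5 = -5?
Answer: -938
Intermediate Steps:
v(l) = -10 (v(l) = -5 - 5 = -10)
A = 7 (A = (-1*(-21))/3 = (⅓)*21 = 7)
n(z, f) = 2 + 2*z (n(z, f) = (2 + z) + z = 2 + 2*z)
O(F) = √(-8 + 2*F) (O(F) = √((2 + 2*F) - 10) = √(-8 + 2*F))
E(G, x) = -9 (E(G, x) = -16 + 7 = -9)
8442/E(O(8), r(4, 8)) = 8442/(-9) = 8442*(-⅑) = -938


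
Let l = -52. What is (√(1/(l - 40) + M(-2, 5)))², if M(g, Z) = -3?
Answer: -277/92 ≈ -3.0109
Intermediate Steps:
(√(1/(l - 40) + M(-2, 5)))² = (√(1/(-52 - 40) - 3))² = (√(1/(-92) - 3))² = (√(-1/92 - 3))² = (√(-277/92))² = (I*√6371/46)² = -277/92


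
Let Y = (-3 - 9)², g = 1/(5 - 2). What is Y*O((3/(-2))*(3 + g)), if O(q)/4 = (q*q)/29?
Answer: 14400/29 ≈ 496.55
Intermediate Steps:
g = ⅓ (g = 1/3 = ⅓ ≈ 0.33333)
O(q) = 4*q²/29 (O(q) = 4*((q*q)/29) = 4*(q²*(1/29)) = 4*(q²/29) = 4*q²/29)
Y = 144 (Y = (-12)² = 144)
Y*O((3/(-2))*(3 + g)) = 144*(4*((3/(-2))*(3 + ⅓))²/29) = 144*(4*((3*(-½))*(10/3))²/29) = 144*(4*(-3/2*10/3)²/29) = 144*((4/29)*(-5)²) = 144*((4/29)*25) = 144*(100/29) = 14400/29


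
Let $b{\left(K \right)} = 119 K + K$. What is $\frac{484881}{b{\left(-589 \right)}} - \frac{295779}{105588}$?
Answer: $- \frac{2002868743}{207304440} \approx -9.6615$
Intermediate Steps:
$b{\left(K \right)} = 120 K$
$\frac{484881}{b{\left(-589 \right)}} - \frac{295779}{105588} = \frac{484881}{120 \left(-589\right)} - \frac{295779}{105588} = \frac{484881}{-70680} - \frac{98593}{35196} = 484881 \left(- \frac{1}{70680}\right) - \frac{98593}{35196} = - \frac{161627}{23560} - \frac{98593}{35196} = - \frac{2002868743}{207304440}$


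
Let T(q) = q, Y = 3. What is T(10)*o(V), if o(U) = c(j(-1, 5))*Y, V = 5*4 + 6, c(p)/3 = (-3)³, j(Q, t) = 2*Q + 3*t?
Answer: -2430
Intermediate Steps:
c(p) = -81 (c(p) = 3*(-3)³ = 3*(-27) = -81)
V = 26 (V = 20 + 6 = 26)
o(U) = -243 (o(U) = -81*3 = -243)
T(10)*o(V) = 10*(-243) = -2430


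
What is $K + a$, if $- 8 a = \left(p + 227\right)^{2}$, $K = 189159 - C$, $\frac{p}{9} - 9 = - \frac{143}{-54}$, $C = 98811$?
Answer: $\frac{22056143}{288} \approx 76584.0$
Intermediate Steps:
$p = \frac{629}{6}$ ($p = 81 + 9 \left(- \frac{143}{-54}\right) = 81 + 9 \left(\left(-143\right) \left(- \frac{1}{54}\right)\right) = 81 + 9 \cdot \frac{143}{54} = 81 + \frac{143}{6} = \frac{629}{6} \approx 104.83$)
$K = 90348$ ($K = 189159 - 98811 = 90348$)
$a = - \frac{3964081}{288}$ ($a = - \frac{\left(\frac{629}{6} + 227\right)^{2}}{8} = - \frac{\left(\frac{1991}{6}\right)^{2}}{8} = \left(- \frac{1}{8}\right) \frac{3964081}{36} = - \frac{3964081}{288} \approx -13764.0$)
$K + a = 90348 - \frac{3964081}{288} = \frac{22056143}{288}$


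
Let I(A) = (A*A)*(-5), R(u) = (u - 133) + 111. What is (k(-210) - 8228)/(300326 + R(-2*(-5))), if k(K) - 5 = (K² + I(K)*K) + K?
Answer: 46340667/300314 ≈ 154.31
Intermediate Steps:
R(u) = -22 + u (R(u) = (-133 + u) + 111 = -22 + u)
I(A) = -5*A² (I(A) = A²*(-5) = -5*A²)
k(K) = 5 + K + K² - 5*K³ (k(K) = 5 + ((K² + (-5*K²)*K) + K) = 5 + ((K² - 5*K³) + K) = 5 + (K + K² - 5*K³) = 5 + K + K² - 5*K³)
(k(-210) - 8228)/(300326 + R(-2*(-5))) = ((5 - 210 + (-210)² - 5*(-210)³) - 8228)/(300326 + (-22 - 2*(-5))) = ((5 - 210 + 44100 - 5*(-9261000)) - 8228)/(300326 + (-22 + 10)) = ((5 - 210 + 44100 + 46305000) - 8228)/(300326 - 12) = (46348895 - 8228)/300314 = 46340667*(1/300314) = 46340667/300314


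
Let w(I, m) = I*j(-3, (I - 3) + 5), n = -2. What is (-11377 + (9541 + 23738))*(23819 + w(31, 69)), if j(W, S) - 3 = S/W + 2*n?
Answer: 513536194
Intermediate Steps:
j(W, S) = -1 + S/W (j(W, S) = 3 + (S/W + 2*(-2)) = 3 + (S/W - 4) = 3 + (-4 + S/W) = -1 + S/W)
w(I, m) = I*(-5/3 - I/3) (w(I, m) = I*((((I - 3) + 5) - 1*(-3))/(-3)) = I*(-(((-3 + I) + 5) + 3)/3) = I*(-((2 + I) + 3)/3) = I*(-(5 + I)/3) = I*(-5/3 - I/3))
(-11377 + (9541 + 23738))*(23819 + w(31, 69)) = (-11377 + (9541 + 23738))*(23819 + (1/3)*31*(-5 - 1*31)) = (-11377 + 33279)*(23819 + (1/3)*31*(-5 - 31)) = 21902*(23819 + (1/3)*31*(-36)) = 21902*(23819 - 372) = 21902*23447 = 513536194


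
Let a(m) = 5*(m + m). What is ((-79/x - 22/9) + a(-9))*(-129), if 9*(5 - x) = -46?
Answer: 3530773/273 ≈ 12933.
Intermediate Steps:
x = 91/9 (x = 5 - ⅑*(-46) = 5 + 46/9 = 91/9 ≈ 10.111)
a(m) = 10*m (a(m) = 5*(2*m) = 10*m)
((-79/x - 22/9) + a(-9))*(-129) = ((-79/91/9 - 22/9) + 10*(-9))*(-129) = ((-79*9/91 - 22*⅑) - 90)*(-129) = ((-711/91 - 22/9) - 90)*(-129) = (-8401/819 - 90)*(-129) = -82111/819*(-129) = 3530773/273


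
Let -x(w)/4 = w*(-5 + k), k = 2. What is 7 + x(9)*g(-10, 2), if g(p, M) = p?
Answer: -1073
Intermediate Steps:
x(w) = 12*w (x(w) = -4*w*(-5 + 2) = -4*w*(-3) = -(-12)*w = 12*w)
7 + x(9)*g(-10, 2) = 7 + (12*9)*(-10) = 7 + 108*(-10) = 7 - 1080 = -1073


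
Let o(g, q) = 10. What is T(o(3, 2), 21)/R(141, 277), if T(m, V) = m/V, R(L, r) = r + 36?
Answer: 10/6573 ≈ 0.0015214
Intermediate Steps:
R(L, r) = 36 + r
T(o(3, 2), 21)/R(141, 277) = (10/21)/(36 + 277) = (10*(1/21))/313 = (10/21)*(1/313) = 10/6573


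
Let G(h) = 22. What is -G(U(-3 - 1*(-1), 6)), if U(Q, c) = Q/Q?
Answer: -22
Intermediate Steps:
U(Q, c) = 1
-G(U(-3 - 1*(-1), 6)) = -1*22 = -22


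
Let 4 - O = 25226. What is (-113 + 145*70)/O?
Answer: -10037/25222 ≈ -0.39795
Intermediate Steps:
O = -25222 (O = 4 - 1*25226 = 4 - 25226 = -25222)
(-113 + 145*70)/O = (-113 + 145*70)/(-25222) = (-113 + 10150)*(-1/25222) = 10037*(-1/25222) = -10037/25222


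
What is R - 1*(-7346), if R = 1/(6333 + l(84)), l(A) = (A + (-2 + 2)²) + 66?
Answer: 47624119/6483 ≈ 7346.0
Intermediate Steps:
l(A) = 66 + A (l(A) = (A + 0²) + 66 = (A + 0) + 66 = A + 66 = 66 + A)
R = 1/6483 (R = 1/(6333 + (66 + 84)) = 1/(6333 + 150) = 1/6483 ≈ 0.00015425)
R - 1*(-7346) = 1/6483 - 1*(-7346) = 1/6483 + 7346 = 47624119/6483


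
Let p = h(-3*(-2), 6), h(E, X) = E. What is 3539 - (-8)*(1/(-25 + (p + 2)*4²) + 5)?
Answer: 368645/103 ≈ 3579.1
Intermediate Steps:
p = 6 (p = -3*(-2) = 6)
3539 - (-8)*(1/(-25 + (p + 2)*4²) + 5) = 3539 - (-8)*(1/(-25 + (6 + 2)*4²) + 5) = 3539 - (-8)*(1/(-25 + 8*16) + 5) = 3539 - (-8)*(1/(-25 + 128) + 5) = 3539 - (-8)*(1/103 + 5) = 3539 - (-8)*516/103 = 3539 - 1*(-4128/103) = 3539 + 4128/103 = 368645/103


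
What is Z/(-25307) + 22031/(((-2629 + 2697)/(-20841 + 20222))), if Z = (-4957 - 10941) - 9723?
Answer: -345114599795/1720876 ≈ -2.0055e+5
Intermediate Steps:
Z = -25621 (Z = -15898 - 9723 = -25621)
Z/(-25307) + 22031/(((-2629 + 2697)/(-20841 + 20222))) = -25621/(-25307) + 22031/(((-2629 + 2697)/(-20841 + 20222))) = -25621*(-1/25307) + 22031/((68/(-619))) = 25621/25307 + 22031/((68*(-1/619))) = 25621/25307 + 22031/(-68/619) = 25621/25307 + 22031*(-619/68) = 25621/25307 - 13637189/68 = -345114599795/1720876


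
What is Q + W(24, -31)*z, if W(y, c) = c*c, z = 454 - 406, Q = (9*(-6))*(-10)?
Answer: 46668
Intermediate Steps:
Q = 540 (Q = -54*(-10) = 540)
z = 48
W(y, c) = c²
Q + W(24, -31)*z = 540 + (-31)²*48 = 540 + 961*48 = 540 + 46128 = 46668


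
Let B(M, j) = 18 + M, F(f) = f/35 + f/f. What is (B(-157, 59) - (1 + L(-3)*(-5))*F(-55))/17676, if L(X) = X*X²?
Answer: -143/41244 ≈ -0.0034672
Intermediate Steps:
F(f) = 1 + f/35 (F(f) = f*(1/35) + 1 = f/35 + 1 = 1 + f/35)
L(X) = X³
(B(-157, 59) - (1 + L(-3)*(-5))*F(-55))/17676 = ((18 - 157) - (1 + (-3)³*(-5))*(1 + (1/35)*(-55)))/17676 = (-139 - (1 - 27*(-5))*(1 - 11/7))*(1/17676) = (-139 - (1 + 135)*(-4)/7)*(1/17676) = (-139 - 136*(-4)/7)*(1/17676) = (-139 - 1*(-544/7))*(1/17676) = (-139 + 544/7)*(1/17676) = -429/7*1/17676 = -143/41244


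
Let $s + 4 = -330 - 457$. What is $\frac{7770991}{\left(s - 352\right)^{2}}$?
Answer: $\frac{7770991}{1306449} \approx 5.9482$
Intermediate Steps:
$s = -791$ ($s = -4 - 787 = -791$)
$\frac{7770991}{\left(s - 352\right)^{2}} = \frac{7770991}{\left(-791 - 352\right)^{2}} = \frac{7770991}{\left(-1143\right)^{2}} = \frac{7770991}{1306449}$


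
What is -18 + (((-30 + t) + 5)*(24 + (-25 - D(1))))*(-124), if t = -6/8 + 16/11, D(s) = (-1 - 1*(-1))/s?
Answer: -33337/11 ≈ -3030.6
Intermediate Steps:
D(s) = 0 (D(s) = (-1 + 1)/s = 0/s = 0)
t = 31/44 (t = -6*⅛ + 16*(1/11) = -¾ + 16/11 = 31/44 ≈ 0.70455)
-18 + (((-30 + t) + 5)*(24 + (-25 - D(1))))*(-124) = -18 + (((-30 + 31/44) + 5)*(24 + (-25 - 1*0)))*(-124) = -18 + ((-1289/44 + 5)*(24 + (-25 + 0)))*(-124) = -18 - 1069*(24 - 25)/44*(-124) = -18 - 1069/44*(-1)*(-124) = -18 + (1069/44)*(-124) = -18 - 33139/11 = -33337/11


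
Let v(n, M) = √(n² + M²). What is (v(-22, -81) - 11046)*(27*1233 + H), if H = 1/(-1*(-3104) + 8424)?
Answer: -2119609478427/5764 + 383778649*√7045/11528 ≈ -3.6494e+8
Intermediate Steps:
H = 1/11528 (H = 1/(3104 + 8424) = 1/11528 ≈ 8.6745e-5)
v(n, M) = √(M² + n²)
(v(-22, -81) - 11046)*(27*1233 + H) = (√((-81)² + (-22)²) - 11046)*(27*1233 + 1/11528) = (√(6561 + 484) - 11046)*(33291 + 1/11528) = (√7045 - 11046)*(383778649/11528) = (-11046 + √7045)*(383778649/11528) = -2119609478427/5764 + 383778649*√7045/11528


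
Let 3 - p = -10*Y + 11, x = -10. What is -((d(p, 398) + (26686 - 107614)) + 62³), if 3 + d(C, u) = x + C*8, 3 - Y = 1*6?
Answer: -157083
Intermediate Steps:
Y = -3 (Y = 3 - 6 = -3)
p = -38 (p = 3 - (-10*(-3) + 11) = 3 - (30 + 11) = 3 - 1*41 = 3 - 41 = -38)
d(C, u) = -13 + 8*C (d(C, u) = -3 + (-10 + C*8) = -3 + (-10 + 8*C) = -13 + 8*C)
-((d(p, 398) + (26686 - 107614)) + 62³) = -(((-13 + 8*(-38)) + (26686 - 107614)) + 62³) = -(((-13 - 304) - 80928) + 238328) = -((-317 - 80928) + 238328) = -(-81245 + 238328) = -1*157083 = -157083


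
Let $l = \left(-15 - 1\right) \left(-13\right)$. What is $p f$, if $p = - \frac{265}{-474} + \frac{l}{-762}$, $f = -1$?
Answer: $- \frac{5741}{20066} \approx -0.28611$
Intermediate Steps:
$l = 208$ ($l = \left(-15 - 1\right) \left(-13\right) = \left(-16\right) \left(-13\right) = 208$)
$p = \frac{5741}{20066}$ ($p = - \frac{265}{-474} + \frac{208}{-762} = \left(-265\right) \left(- \frac{1}{474}\right) + 208 \left(- \frac{1}{762}\right) = \frac{265}{474} - \frac{104}{381} = \frac{5741}{20066} \approx 0.28611$)
$p f = \frac{5741}{20066} \left(-1\right) = - \frac{5741}{20066}$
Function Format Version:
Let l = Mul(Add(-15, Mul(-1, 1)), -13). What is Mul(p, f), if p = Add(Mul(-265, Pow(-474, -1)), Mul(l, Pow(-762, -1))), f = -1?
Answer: Rational(-5741, 20066) ≈ -0.28611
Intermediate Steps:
l = 208 (l = Mul(Add(-15, -1), -13) = Mul(-16, -13) = 208)
p = Rational(5741, 20066) (p = Add(Mul(-265, Pow(-474, -1)), Mul(208, Pow(-762, -1))) = Add(Mul(-265, Rational(-1, 474)), Mul(208, Rational(-1, 762))) = Add(Rational(265, 474), Rational(-104, 381)) = Rational(5741, 20066) ≈ 0.28611)
Mul(p, f) = Mul(Rational(5741, 20066), -1) = Rational(-5741, 20066)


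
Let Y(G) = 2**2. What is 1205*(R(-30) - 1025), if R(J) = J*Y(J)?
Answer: -1379725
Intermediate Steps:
Y(G) = 4
R(J) = 4*J (R(J) = J*4 = 4*J)
1205*(R(-30) - 1025) = 1205*(4*(-30) - 1025) = 1205*(-120 - 1025) = 1205*(-1145) = -1379725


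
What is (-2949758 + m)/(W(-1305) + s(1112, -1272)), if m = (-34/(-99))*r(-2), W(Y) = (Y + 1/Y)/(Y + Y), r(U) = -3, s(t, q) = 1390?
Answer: -55258647098400/26048618893 ≈ -2121.4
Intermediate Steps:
W(Y) = (Y + 1/Y)/(2*Y) (W(Y) = (Y + 1/Y)/((2*Y)) = (Y + 1/Y)*(1/(2*Y)) = (Y + 1/Y)/(2*Y))
m = -34/33 (m = (-34/(-99))*(-3) = -1/99*(-34)*(-3) = (34/99)*(-3) = -34/33 ≈ -1.0303)
(-2949758 + m)/(W(-1305) + s(1112, -1272)) = (-2949758 - 34/33)/((1/2)*(1 + (-1305)**2)/(-1305)**2 + 1390) = -97342048/(33*((1/2)*(1/1703025)*(1 + 1703025) + 1390)) = -97342048/(33*((1/2)*(1/1703025)*1703026 + 1390)) = -97342048/(33*(851513/1703025 + 1390)) = -97342048/(33*2368056263/1703025) = -97342048/33*1703025/2368056263 = -55258647098400/26048618893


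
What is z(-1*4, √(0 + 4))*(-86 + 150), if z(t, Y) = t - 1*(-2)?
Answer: -128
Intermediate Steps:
z(t, Y) = 2 + t (z(t, Y) = t + 2 = 2 + t)
z(-1*4, √(0 + 4))*(-86 + 150) = (2 - 1*4)*(-86 + 150) = (2 - 4)*64 = -2*64 = -128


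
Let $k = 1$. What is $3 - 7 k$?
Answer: $-4$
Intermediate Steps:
$3 - 7 k = 3 - 7 = -4$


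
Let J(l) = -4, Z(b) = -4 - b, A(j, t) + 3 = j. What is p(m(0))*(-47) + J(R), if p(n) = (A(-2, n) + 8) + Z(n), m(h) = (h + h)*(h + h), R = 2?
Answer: 43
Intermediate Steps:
A(j, t) = -3 + j
m(h) = 4*h² (m(h) = (2*h)*(2*h) = 4*h²)
p(n) = -1 - n (p(n) = ((-3 - 2) + 8) + (-4 - n) = (-5 + 8) + (-4 - n) = 3 + (-4 - n) = -1 - n)
p(m(0))*(-47) + J(R) = (-1 - 4*0²)*(-47) - 4 = (-1 - 4*0)*(-47) - 4 = (-1 - 1*0)*(-47) - 4 = (-1 + 0)*(-47) - 4 = -1*(-47) - 4 = 47 - 4 = 43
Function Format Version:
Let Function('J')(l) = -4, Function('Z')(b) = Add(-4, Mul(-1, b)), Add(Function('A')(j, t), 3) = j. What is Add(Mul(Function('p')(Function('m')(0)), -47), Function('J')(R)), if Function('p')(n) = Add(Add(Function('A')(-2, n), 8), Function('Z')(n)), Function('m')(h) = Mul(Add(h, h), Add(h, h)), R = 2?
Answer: 43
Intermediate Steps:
Function('A')(j, t) = Add(-3, j)
Function('m')(h) = Mul(4, Pow(h, 2)) (Function('m')(h) = Mul(Mul(2, h), Mul(2, h)) = Mul(4, Pow(h, 2)))
Function('p')(n) = Add(-1, Mul(-1, n)) (Function('p')(n) = Add(Add(Add(-3, -2), 8), Add(-4, Mul(-1, n))) = Add(Add(-5, 8), Add(-4, Mul(-1, n))) = Add(3, Add(-4, Mul(-1, n))) = Add(-1, Mul(-1, n)))
Add(Mul(Function('p')(Function('m')(0)), -47), Function('J')(R)) = Add(Mul(Add(-1, Mul(-1, Mul(4, Pow(0, 2)))), -47), -4) = Add(Mul(Add(-1, Mul(-1, Mul(4, 0))), -47), -4) = Add(Mul(Add(-1, Mul(-1, 0)), -47), -4) = Add(Mul(Add(-1, 0), -47), -4) = Add(Mul(-1, -47), -4) = Add(47, -4) = 43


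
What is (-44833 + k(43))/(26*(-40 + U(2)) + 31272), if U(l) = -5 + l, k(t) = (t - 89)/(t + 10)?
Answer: -2376195/1598162 ≈ -1.4868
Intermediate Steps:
k(t) = (-89 + t)/(10 + t)
(-44833 + k(43))/(26*(-40 + U(2)) + 31272) = (-44833 + (-89 + 43)/(10 + 43))/(26*(-40 + (-5 + 2)) + 31272) = (-44833 - 46/53)/(26*(-40 - 3) + 31272) = (-44833 + (1/53)*(-46))/(26*(-43) + 31272) = (-44833 - 46/53)/(-1118 + 31272) = -2376195/53/30154 = -2376195/53*1/30154 = -2376195/1598162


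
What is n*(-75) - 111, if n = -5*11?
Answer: 4014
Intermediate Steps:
n = -55
n*(-75) - 111 = -55*(-75) - 111 = 4125 - 111 = 4014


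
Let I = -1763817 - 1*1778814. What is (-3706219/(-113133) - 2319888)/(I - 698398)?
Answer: 262452182885/479800333857 ≈ 0.54700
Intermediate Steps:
I = -3542631 (I = -1763817 - 1778814 = -3542631)
(-3706219/(-113133) - 2319888)/(I - 698398) = (-3706219/(-113133) - 2319888)/(-3542631 - 698398) = (-3706219*(-1/113133) - 2319888)/(-4241029) = (3706219/113133 - 2319888)*(-1/4241029) = -262452182885/113133*(-1/4241029) = 262452182885/479800333857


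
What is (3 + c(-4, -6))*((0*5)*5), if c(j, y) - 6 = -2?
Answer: 0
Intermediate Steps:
c(j, y) = 4 (c(j, y) = 6 - 2 = 4)
(3 + c(-4, -6))*((0*5)*5) = (3 + 4)*((0*5)*5) = 7*(0*5) = 7*0 = 0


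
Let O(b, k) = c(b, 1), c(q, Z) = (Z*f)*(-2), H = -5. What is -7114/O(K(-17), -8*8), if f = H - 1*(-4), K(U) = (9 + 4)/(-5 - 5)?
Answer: -3557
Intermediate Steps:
K(U) = -13/10 (K(U) = 13/(-10) = 13*(-⅒) = -13/10)
f = -1 (f = -5 - 1*(-4) = -5 + 4 = -1)
c(q, Z) = 2*Z (c(q, Z) = (Z*(-1))*(-2) = -Z*(-2) = 2*Z)
O(b, k) = 2 (O(b, k) = 2*1 = 2)
-7114/O(K(-17), -8*8) = -7114/2 = -7114*½ = -3557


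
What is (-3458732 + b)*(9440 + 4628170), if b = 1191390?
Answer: -10515047932620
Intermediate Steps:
(-3458732 + b)*(9440 + 4628170) = (-3458732 + 1191390)*(9440 + 4628170) = -2267342*4637610 = -10515047932620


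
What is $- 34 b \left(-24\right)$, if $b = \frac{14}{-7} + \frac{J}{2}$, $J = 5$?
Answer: $408$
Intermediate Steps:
$b = \frac{1}{2}$ ($b = \frac{14}{-7} + \frac{5}{2} = 14 \left(- \frac{1}{7}\right) + 5 \cdot \frac{1}{2} = -2 + \frac{5}{2} = \frac{1}{2} \approx 0.5$)
$- 34 b \left(-24\right) = \left(-34\right) \frac{1}{2} \left(-24\right) = \left(-17\right) \left(-24\right) = 408$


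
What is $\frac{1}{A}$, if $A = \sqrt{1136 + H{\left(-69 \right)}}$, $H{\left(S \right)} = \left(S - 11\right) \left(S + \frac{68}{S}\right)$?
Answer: $\frac{\sqrt{501009}}{58088} \approx 0.012185$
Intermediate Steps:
$H{\left(S \right)} = \left(-11 + S\right) \left(S + \frac{68}{S}\right)$
$A = \frac{8 \sqrt{501009}}{69}$ ($A = \sqrt{1136 + \left(68 + \left(-69\right)^{2} - \frac{748}{-69} - -759\right)} = \sqrt{1136 + \left(68 + 4761 - - \frac{748}{69} + 759\right)} = \sqrt{1136 + \left(68 + 4761 + \frac{748}{69} + 759\right)} = \sqrt{1136 + \frac{386320}{69}} = \sqrt{\frac{464704}{69}} = \frac{8 \sqrt{501009}}{69} \approx 82.066$)
$\frac{1}{A} = \frac{1}{\frac{8}{69} \sqrt{501009}} = \frac{\sqrt{501009}}{58088}$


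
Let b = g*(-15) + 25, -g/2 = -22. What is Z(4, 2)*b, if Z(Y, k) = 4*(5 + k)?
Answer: -17780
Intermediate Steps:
g = 44 (g = -2*(-22) = 44)
Z(Y, k) = 20 + 4*k
b = -635 (b = 44*(-15) + 25 = -660 + 25 = -635)
Z(4, 2)*b = (20 + 4*2)*(-635) = (20 + 8)*(-635) = 28*(-635) = -17780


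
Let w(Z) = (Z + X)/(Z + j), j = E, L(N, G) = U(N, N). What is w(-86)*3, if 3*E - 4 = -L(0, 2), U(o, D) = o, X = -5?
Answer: 819/254 ≈ 3.2244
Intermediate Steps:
L(N, G) = N
E = 4/3 (E = 4/3 + (-1*0)/3 = 4/3 + (1/3)*0 = 4/3 + 0 = 4/3 ≈ 1.3333)
j = 4/3 ≈ 1.3333
w(Z) = (-5 + Z)/(4/3 + Z) (w(Z) = (Z - 5)/(Z + 4/3) = (-5 + Z)/(4/3 + Z))
w(-86)*3 = (3*(-5 - 86)/(4 + 3*(-86)))*3 = (3*(-91)/(4 - 258))*3 = (3*(-91)/(-254))*3 = (3*(-1/254)*(-91))*3 = (273/254)*3 = 819/254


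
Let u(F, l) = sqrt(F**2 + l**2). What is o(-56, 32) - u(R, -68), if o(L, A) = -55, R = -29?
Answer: -55 - sqrt(5465) ≈ -128.93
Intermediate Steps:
o(-56, 32) - u(R, -68) = -55 - sqrt((-29)**2 + (-68)**2) = -55 - sqrt(841 + 4624) = -55 - sqrt(5465)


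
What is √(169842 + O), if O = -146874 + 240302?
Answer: √263270 ≈ 513.10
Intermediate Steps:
O = 93428
√(169842 + O) = √(169842 + 93428) = √263270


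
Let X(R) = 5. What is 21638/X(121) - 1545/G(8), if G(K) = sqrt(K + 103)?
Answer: 21638/5 - 515*sqrt(111)/37 ≈ 4181.0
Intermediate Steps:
G(K) = sqrt(103 + K)
21638/X(121) - 1545/G(8) = 21638/5 - 1545/sqrt(103 + 8) = 21638*(1/5) - 1545*sqrt(111)/111 = 21638/5 - 515*sqrt(111)/37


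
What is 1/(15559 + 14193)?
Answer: 1/29752 ≈ 3.3611e-5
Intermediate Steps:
1/(15559 + 14193) = 1/29752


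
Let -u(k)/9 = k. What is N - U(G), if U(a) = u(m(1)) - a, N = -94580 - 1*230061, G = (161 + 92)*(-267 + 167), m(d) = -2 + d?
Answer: -349950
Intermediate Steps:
u(k) = -9*k
G = -25300 (G = 253*(-100) = -25300)
N = -324641 (N = -94580 - 230061 = -324641)
U(a) = 9 - a (U(a) = -9*(-2 + 1) - a = -9*(-1) - a = 9 - a)
N - U(G) = -324641 - (9 - 1*(-25300)) = -324641 - (9 + 25300) = -324641 - 1*25309 = -324641 - 25309 = -349950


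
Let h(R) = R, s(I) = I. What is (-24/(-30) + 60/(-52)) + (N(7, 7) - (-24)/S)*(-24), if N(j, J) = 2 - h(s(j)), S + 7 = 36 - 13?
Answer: 5437/65 ≈ 83.646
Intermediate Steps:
S = 16 (S = -7 + (36 - 13) = -7 + 23 = 16)
N(j, J) = 2 - j
(-24/(-30) + 60/(-52)) + (N(7, 7) - (-24)/S)*(-24) = (-24/(-30) + 60/(-52)) + ((2 - 1*7) - (-24)/16)*(-24) = (-24*(-1/30) + 60*(-1/52)) + ((2 - 7) - (-24)/16)*(-24) = (⅘ - 15/13) + (-5 - 1*(-3/2))*(-24) = -23/65 + (-5 + 3/2)*(-24) = -23/65 - 7/2*(-24) = -23/65 + 84 = 5437/65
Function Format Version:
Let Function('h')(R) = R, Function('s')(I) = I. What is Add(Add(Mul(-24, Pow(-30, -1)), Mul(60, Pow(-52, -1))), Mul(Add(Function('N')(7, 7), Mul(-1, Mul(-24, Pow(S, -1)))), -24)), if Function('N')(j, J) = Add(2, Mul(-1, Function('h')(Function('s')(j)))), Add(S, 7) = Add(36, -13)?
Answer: Rational(5437, 65) ≈ 83.646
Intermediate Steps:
S = 16 (S = Add(-7, Add(36, -13)) = Add(-7, 23) = 16)
Function('N')(j, J) = Add(2, Mul(-1, j))
Add(Add(Mul(-24, Pow(-30, -1)), Mul(60, Pow(-52, -1))), Mul(Add(Function('N')(7, 7), Mul(-1, Mul(-24, Pow(S, -1)))), -24)) = Add(Add(Mul(-24, Pow(-30, -1)), Mul(60, Pow(-52, -1))), Mul(Add(Add(2, Mul(-1, 7)), Mul(-1, Mul(-24, Pow(16, -1)))), -24)) = Add(Add(Mul(-24, Rational(-1, 30)), Mul(60, Rational(-1, 52))), Mul(Add(Add(2, -7), Mul(-1, Mul(-24, Rational(1, 16)))), -24)) = Add(Add(Rational(4, 5), Rational(-15, 13)), Mul(Add(-5, Mul(-1, Rational(-3, 2))), -24)) = Add(Rational(-23, 65), Mul(Add(-5, Rational(3, 2)), -24)) = Add(Rational(-23, 65), Mul(Rational(-7, 2), -24)) = Add(Rational(-23, 65), 84) = Rational(5437, 65)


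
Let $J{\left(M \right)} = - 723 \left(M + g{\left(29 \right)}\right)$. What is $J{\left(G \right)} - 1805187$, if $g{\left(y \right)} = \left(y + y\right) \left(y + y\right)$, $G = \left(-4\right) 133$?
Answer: $-3852723$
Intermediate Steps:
$G = -532$
$g{\left(y \right)} = 4 y^{2}$ ($g{\left(y \right)} = 2 y 2 y = 4 y^{2}$)
$J{\left(M \right)} = -2432172 - 723 M$ ($J{\left(M \right)} = - 723 \left(M + 4 \cdot 29^{2}\right) = - 723 \left(M + 4 \cdot 841\right) = - 723 \left(M + 3364\right) = - 723 \left(3364 + M\right) = -2432172 - 723 M$)
$J{\left(G \right)} - 1805187 = \left(-2432172 - -384636\right) - 1805187 = \left(-2432172 + 384636\right) - 1805187 = -2047536 - 1805187 = -3852723$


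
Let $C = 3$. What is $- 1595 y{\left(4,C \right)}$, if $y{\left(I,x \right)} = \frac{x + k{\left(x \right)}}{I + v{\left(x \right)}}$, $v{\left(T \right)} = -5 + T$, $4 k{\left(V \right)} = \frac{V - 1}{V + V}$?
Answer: $- \frac{59015}{24} \approx -2459.0$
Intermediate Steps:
$k{\left(V \right)} = \frac{-1 + V}{8 V}$ ($k{\left(V \right)} = \frac{\left(V - 1\right) \frac{1}{V + V}}{4} = \frac{\left(-1 + V\right) \frac{1}{2 V}}{4} = \frac{\frac{1}{2} \frac{1}{V} \left(-1 + V\right)}{4} = \frac{-1 + V}{8 V}$)
$y{\left(I,x \right)} = \frac{x + \frac{-1 + x}{8 x}}{-5 + I + x}$ ($y{\left(I,x \right)} = \frac{x + \frac{-1 + x}{8 x}}{I + \left(-5 + x\right)} = \frac{x + \frac{-1 + x}{8 x}}{-5 + I + x}$)
$- 1595 y{\left(4,C \right)} = - 1595 \frac{-1 + 3 + 8 \cdot 3^{2}}{8 \cdot 3 \left(-5 + 4 + 3\right)} = - 1595 \cdot \frac{1}{8} \cdot \frac{1}{3} \cdot \frac{1}{2} \left(-1 + 3 + 8 \cdot 9\right) = - 1595 \cdot \frac{1}{8} \cdot \frac{1}{3} \cdot \frac{1}{2} \left(-1 + 3 + 72\right) = - 1595 \cdot \frac{1}{8} \cdot \frac{1}{3} \cdot \frac{1}{2} \cdot 74 = \left(-1595\right) \frac{37}{24} = - \frac{59015}{24}$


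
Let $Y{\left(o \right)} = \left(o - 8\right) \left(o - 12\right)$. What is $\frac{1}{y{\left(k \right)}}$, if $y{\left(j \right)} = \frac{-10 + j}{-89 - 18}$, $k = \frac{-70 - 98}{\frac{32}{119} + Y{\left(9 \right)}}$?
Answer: $- \frac{34775}{16742} \approx -2.0771$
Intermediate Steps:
$Y{\left(o \right)} = \left(-12 + o\right) \left(-8 + o\right)$ ($Y{\left(o \right)} = \left(-8 + o\right) \left(-12 + o\right) = \left(-12 + o\right) \left(-8 + o\right)$)
$k = \frac{19992}{325}$ ($k = \frac{-70 - 98}{\frac{32}{119} + \left(96 + 9^{2} - 180\right)} = - \frac{168}{32 \cdot \frac{1}{119} + \left(96 + 81 - 180\right)} = - \frac{168}{\frac{32}{119} - 3} = - \frac{168}{- \frac{325}{119}} = \left(-168\right) \left(- \frac{119}{325}\right) = \frac{19992}{325} \approx 61.514$)
$y{\left(j \right)} = \frac{10}{107} - \frac{j}{107}$ ($y{\left(j \right)} = \frac{-10 + j}{-107} = \left(-10 + j\right) \left(- \frac{1}{107}\right) = \frac{10}{107} - \frac{j}{107}$)
$\frac{1}{y{\left(k \right)}} = \frac{1}{\frac{10}{107} - \frac{19992}{34775}} = \frac{1}{- \frac{16742}{34775}} = - \frac{34775}{16742}$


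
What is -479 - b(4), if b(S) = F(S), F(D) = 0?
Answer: -479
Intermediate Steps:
b(S) = 0
-479 - b(4) = -479 - 1*0 = -479 + 0 = -479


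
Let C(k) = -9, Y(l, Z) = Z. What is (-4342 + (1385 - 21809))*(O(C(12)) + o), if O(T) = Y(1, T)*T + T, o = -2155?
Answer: 51587578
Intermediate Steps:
O(T) = T + T² (O(T) = T*T + T = T² + T = T + T²)
(-4342 + (1385 - 21809))*(O(C(12)) + o) = (-4342 + (1385 - 21809))*(-9*(1 - 9) - 2155) = (-4342 - 20424)*(-9*(-8) - 2155) = -24766*(72 - 2155) = -24766*(-2083) = 51587578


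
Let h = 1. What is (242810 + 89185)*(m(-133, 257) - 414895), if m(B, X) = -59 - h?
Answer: -137762985225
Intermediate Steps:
m(B, X) = -60 (m(B, X) = -59 - 1*1 = -59 - 1 = -60)
(242810 + 89185)*(m(-133, 257) - 414895) = (242810 + 89185)*(-60 - 414895) = 331995*(-414955) = -137762985225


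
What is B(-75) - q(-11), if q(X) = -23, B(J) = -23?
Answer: 0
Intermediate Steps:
B(-75) - q(-11) = -23 - 1*(-23) = -23 + 23 = 0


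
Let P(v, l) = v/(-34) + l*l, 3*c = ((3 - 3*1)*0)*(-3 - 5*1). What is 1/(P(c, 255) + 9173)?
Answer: 1/74198 ≈ 1.3477e-5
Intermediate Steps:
c = 0 (c = (((3 - 3*1)*0)*(-3 - 5*1))/3 = (((3 - 3)*0)*(-3 - 5))/3 = ((0*0)*(-8))/3 = (0*(-8))/3 = (⅓)*0 = 0)
P(v, l) = l² - v/34 (P(v, l) = -v/34 + l² = l² - v/34)
1/(P(c, 255) + 9173) = 1/((255² - 1/34*0) + 9173) = 1/((65025 + 0) + 9173) = 1/(65025 + 9173) = 1/74198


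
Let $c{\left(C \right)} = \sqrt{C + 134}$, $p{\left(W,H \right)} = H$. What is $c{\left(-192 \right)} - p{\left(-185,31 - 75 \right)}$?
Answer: $44 + i \sqrt{58} \approx 44.0 + 7.6158 i$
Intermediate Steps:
$c{\left(C \right)} = \sqrt{134 + C}$
$c{\left(-192 \right)} - p{\left(-185,31 - 75 \right)} = \sqrt{134 - 192} - \left(31 - 75\right) = \sqrt{-58} - -44 = i \sqrt{58} + 44 = 44 + i \sqrt{58}$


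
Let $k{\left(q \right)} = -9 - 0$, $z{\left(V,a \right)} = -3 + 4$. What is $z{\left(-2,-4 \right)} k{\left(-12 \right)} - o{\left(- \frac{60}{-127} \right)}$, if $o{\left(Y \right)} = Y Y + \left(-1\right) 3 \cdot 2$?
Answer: $- \frac{51987}{16129} \approx -3.2232$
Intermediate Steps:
$z{\left(V,a \right)} = 1$
$o{\left(Y \right)} = -6 + Y^{2}$ ($o{\left(Y \right)} = Y^{2} - 6 = -6 + Y^{2}$)
$k{\left(q \right)} = -9$ ($k{\left(q \right)} = -9 + 0 = -9$)
$z{\left(-2,-4 \right)} k{\left(-12 \right)} - o{\left(- \frac{60}{-127} \right)} = 1 \left(-9\right) - \left(-6 + \left(- \frac{60}{-127}\right)^{2}\right) = -9 - \left(-6 + \left(\left(-60\right) \left(- \frac{1}{127}\right)\right)^{2}\right) = -9 - \left(-6 + \left(\frac{60}{127}\right)^{2}\right) = -9 - \left(-6 + \frac{3600}{16129}\right) = -9 - - \frac{93174}{16129} = -9 + \frac{93174}{16129} = - \frac{51987}{16129}$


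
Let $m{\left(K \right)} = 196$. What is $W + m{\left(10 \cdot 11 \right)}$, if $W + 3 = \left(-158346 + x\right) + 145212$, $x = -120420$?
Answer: $-133361$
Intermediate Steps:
$W = -133557$ ($W = -3 + \left(\left(-158346 - 120420\right) + 145212\right) = -3 + \left(-278766 + 145212\right) = -3 - 133554 = -133557$)
$W + m{\left(10 \cdot 11 \right)} = -133557 + 196 = -133361$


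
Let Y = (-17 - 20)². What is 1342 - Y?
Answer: -27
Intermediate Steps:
Y = 1369 (Y = (-37)² = 1369)
1342 - Y = 1342 - 1*1369 = 1342 - 1369 = -27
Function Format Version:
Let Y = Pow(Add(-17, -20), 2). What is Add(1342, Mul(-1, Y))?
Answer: -27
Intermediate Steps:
Y = 1369 (Y = Pow(-37, 2) = 1369)
Add(1342, Mul(-1, Y)) = Add(1342, Mul(-1, 1369)) = Add(1342, -1369) = -27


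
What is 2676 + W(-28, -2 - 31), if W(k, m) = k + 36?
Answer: 2684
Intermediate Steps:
W(k, m) = 36 + k
2676 + W(-28, -2 - 31) = 2676 + (36 - 28) = 2676 + 8 = 2684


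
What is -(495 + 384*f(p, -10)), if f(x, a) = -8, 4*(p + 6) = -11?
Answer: 2577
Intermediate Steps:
p = -35/4 (p = -6 + (¼)*(-11) = -6 - 11/4 = -35/4 ≈ -8.7500)
-(495 + 384*f(p, -10)) = -(495 + 384*(-8)) = -(495 - 3072) = -1*(-2577) = 2577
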